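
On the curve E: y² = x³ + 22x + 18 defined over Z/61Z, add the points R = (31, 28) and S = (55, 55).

(2, 58)

(31, 28) + (55, 55). λ = (55 - 28)/(55 - 31) ≡ 27/24 mod 61. 24⁻¹ ≡ 28 (mod 61) since 24·28 = 672 ≡ 1, so λ ≡ 24.
  x = λ² - 31 - 55 = 576 - 86 ≡ 2; y = λ·(31 - 2) - 28 ≡ 58. → (2, 58)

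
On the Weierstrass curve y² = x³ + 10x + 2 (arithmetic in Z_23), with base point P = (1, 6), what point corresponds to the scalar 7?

Repeated addition: build up to 7P.
2P: tangent at (1, 6): λ = (3·1² + 10)/(2·6) ≡ 13/12. 12⁻¹ ≡ 2 (mod 23), so λ ≡ 13·2 ≡ 3.
  x = λ² - 1 - 1 = 9 - 2 ≡ 7; y = λ·(1 - 7) - 6 ≡ 22. → (7, 22)
3P: (7, 22) + (1, 6). λ = (6 - 22)/(1 - 7) ≡ 7/17 mod 23. 17⁻¹ ≡ 19 (mod 23) since 17·19 = 323 ≡ 1, so λ ≡ 18.
  x = λ² - 7 - 1 = 324 - 8 ≡ 17; y = λ·(7 - 17) - 22 ≡ 5. → (17, 5)
4P: (17, 5) + (1, 6). λ = (6 - 5)/(1 - 17) ≡ 1/7 mod 23. 7⁻¹ ≡ 10 (mod 23) since 7·10 = 70 ≡ 1, so λ ≡ 10.
  x = λ² - 17 - 1 = 100 - 18 ≡ 13; y = λ·(17 - 13) - 5 ≡ 12. → (13, 12)
5P: (13, 12) + (1, 6). λ = (6 - 12)/(1 - 13) ≡ 17/11 mod 23. 11⁻¹ ≡ 21 (mod 23), so λ ≡ 12.
  x = λ² - 13 - 1 = 144 - 14 ≡ 15; y = λ·(13 - 15) - 12 ≡ 10. → (15, 10)
6P: (15, 10) + (1, 6). λ = (6 - 10)/(1 - 15) ≡ 19/9 mod 23. 9⁻¹ ≡ 18 (mod 23), so λ ≡ 20.
  x = λ² - 15 - 1 = 400 - 16 ≡ 16; y = λ·(15 - 16) - 10 ≡ 16. → (16, 16)
7P: (16, 16) + (1, 6). λ = (6 - 16)/(1 - 16) ≡ 13/8 mod 23. 8⁻¹ ≡ 3 (mod 23), so λ ≡ 16.
  x = λ² - 16 - 1 = 256 - 17 ≡ 9; y = λ·(16 - 9) - 16 ≡ 4. → (9, 4)

(9, 4)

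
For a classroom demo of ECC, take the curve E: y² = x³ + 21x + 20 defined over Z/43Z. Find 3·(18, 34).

Write G = (18, 34).
Repeated addition: build up to 3G.
2G: tangent at (18, 34): λ = (3·18² + 21)/(2·34) ≡ 4/25. 25⁻¹ ≡ 31 (mod 43), so λ ≡ 4·31 ≡ 38.
  x = λ² - 18 - 18 = 1444 - 36 ≡ 32; y = λ·(18 - 32) - 34 ≡ 36. → (32, 36)
3G: (32, 36) + (18, 34). λ = (34 - 36)/(18 - 32) ≡ 41/29 mod 43. 29⁻¹ ≡ 3 (mod 43), so λ ≡ 37.
  x = λ² - 32 - 18 = 1369 - 50 ≡ 29; y = λ·(32 - 29) - 36 ≡ 32. → (29, 32)

(29, 32)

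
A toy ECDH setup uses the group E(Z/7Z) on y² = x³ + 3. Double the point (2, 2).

(5, 3)

tangent at (2, 2): λ = (3·2² + 0)/(2·2) ≡ 5/4. 4⁻¹ ≡ 2 (mod 7) since 4·2 = 8 ≡ 1, so λ ≡ 5·2 ≡ 3.
  x = λ² - 2 - 2 = 9 - 4 ≡ 5; y = λ·(2 - 5) - 2 ≡ 3. → (5, 3)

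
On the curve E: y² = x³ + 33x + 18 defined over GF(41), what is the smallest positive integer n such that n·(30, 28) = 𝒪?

11

2P: tangent at (30, 28): λ = (3·30² + 33)/(2·28) ≡ 27/15. 15⁻¹ ≡ 11 (mod 41), so λ ≡ 27·11 ≡ 10.
  x = λ² - 30 - 30 = 100 - 60 ≡ 40; y = λ·(30 - 40) - 28 ≡ 36. → (40, 36)
3P: (40, 36) + (30, 28). λ = (28 - 36)/(30 - 40) ≡ 33/31 mod 41. 31⁻¹ ≡ 4 (mod 41), so λ ≡ 9.
  x = λ² - 40 - 30 = 81 - 70 ≡ 11; y = λ·(40 - 11) - 36 ≡ 20. → (11, 20)
4P: (11, 20) + (30, 28). λ = (28 - 20)/(30 - 11) ≡ 8/19 mod 41. 19⁻¹ ≡ 13 (mod 41) since 19·13 = 247 ≡ 1, so λ ≡ 22.
  x = λ² - 11 - 30 = 484 - 41 ≡ 33; y = λ·(11 - 33) - 20 ≡ 29. → (33, 29)
5P: (33, 29) + (30, 28). λ = (28 - 29)/(30 - 33) ≡ 40/38 mod 41. 38⁻¹ ≡ 27 (mod 41), so λ ≡ 14.
  x = λ² - 33 - 30 = 196 - 63 ≡ 10; y = λ·(33 - 10) - 29 ≡ 6. → (10, 6)
6P: (10, 6) + (30, 28). λ = (28 - 6)/(30 - 10) ≡ 22/20 mod 41. 20⁻¹ ≡ 39 (mod 41) since 20·39 = 780 ≡ 1, so λ ≡ 38.
  x = λ² - 10 - 30 = 1444 - 40 ≡ 10; y = λ·(10 - 10) - 6 ≡ 35. → (10, 35)
7P: (10, 35) + (30, 28). λ = (28 - 35)/(30 - 10) ≡ 34/20 mod 41. 20⁻¹ ≡ 39 (mod 41) since 20·39 = 780 ≡ 1, so λ ≡ 14.
  x = λ² - 10 - 30 = 196 - 40 ≡ 33; y = λ·(10 - 33) - 35 ≡ 12. → (33, 12)
8P: (33, 12) + (30, 28). λ = (28 - 12)/(30 - 33) ≡ 16/38 mod 41. 38⁻¹ ≡ 27 (mod 41), so λ ≡ 22.
  x = λ² - 33 - 30 = 484 - 63 ≡ 11; y = λ·(33 - 11) - 12 ≡ 21. → (11, 21)
9P: (11, 21) + (30, 28). λ = (28 - 21)/(30 - 11) ≡ 7/19 mod 41. 19⁻¹ ≡ 13 (mod 41), so λ ≡ 9.
  x = λ² - 11 - 30 = 81 - 41 ≡ 40; y = λ·(11 - 40) - 21 ≡ 5. → (40, 5)
10P: (40, 5) + (30, 28). λ = (28 - 5)/(30 - 40) ≡ 23/31 mod 41. 31⁻¹ ≡ 4 (mod 41), so λ ≡ 10.
  x = λ² - 40 - 30 = 100 - 70 ≡ 30; y = λ·(40 - 30) - 5 ≡ 13. → (30, 13)
11P: (30, 13) + (30, 28): same x and y₁ ≡ -y₂, so the sum is 𝒪.
11P = 𝒪, so the order is 11.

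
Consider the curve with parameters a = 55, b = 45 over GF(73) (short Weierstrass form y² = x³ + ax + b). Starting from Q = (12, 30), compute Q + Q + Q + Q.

(35, 13)

Double-and-add on 4 = (100)₂. Start with Q = (12, 30) for the leading 1-bit.
double: tangent at (12, 30): λ = (3·12² + 55)/(2·30) ≡ 49/60. 60⁻¹ ≡ 28 (mod 73) since 60·28 = 1680 ≡ 1, so λ ≡ 49·28 ≡ 58.
  x = λ² - 12 - 12 = 3364 - 24 ≡ 55; y = λ·(12 - 55) - 30 ≡ 31. → (55, 31)
double: tangent at (55, 31): λ = (3·55² + 55)/(2·31) ≡ 5/62. 62⁻¹ ≡ 53 (mod 73), so λ ≡ 5·53 ≡ 46.
  x = λ² - 55 - 55 = 2116 - 110 ≡ 35; y = λ·(55 - 35) - 31 ≡ 13. → (35, 13)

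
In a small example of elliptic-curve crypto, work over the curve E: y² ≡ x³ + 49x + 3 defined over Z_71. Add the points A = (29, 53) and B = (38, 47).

(36, 70)

(29, 53) + (38, 47). λ = (47 - 53)/(38 - 29) ≡ 65/9 mod 71. 9⁻¹ ≡ 8 (mod 71), so λ ≡ 23.
  x = λ² - 29 - 38 = 529 - 67 ≡ 36; y = λ·(29 - 36) - 53 ≡ 70. → (36, 70)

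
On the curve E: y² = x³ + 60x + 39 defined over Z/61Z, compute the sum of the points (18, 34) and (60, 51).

(18, 34) + (60, 51). λ = (51 - 34)/(60 - 18) ≡ 17/42 mod 61. 42⁻¹ ≡ 16 (mod 61) since 42·16 = 672 ≡ 1, so λ ≡ 28.
  x = λ² - 18 - 60 = 784 - 78 ≡ 35; y = λ·(18 - 35) - 34 ≡ 39. → (35, 39)

(35, 39)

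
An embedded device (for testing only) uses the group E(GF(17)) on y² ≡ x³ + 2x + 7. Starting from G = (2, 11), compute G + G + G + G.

(12, 5)

Double-and-add on 4 = (100)₂. Start with G = (2, 11) for the leading 1-bit.
double: tangent at (2, 11): λ = (3·2² + 2)/(2·11) ≡ 14/5. 5⁻¹ ≡ 7 (mod 17), so λ ≡ 14·7 ≡ 13.
  x = λ² - 2 - 2 = 169 - 4 ≡ 12; y = λ·(2 - 12) - 11 ≡ 12. → (12, 12)
double: tangent at (12, 12): λ = (3·12² + 2)/(2·12) ≡ 9/7. 7⁻¹ ≡ 5 (mod 17) since 7·5 = 35 ≡ 1, so λ ≡ 9·5 ≡ 11.
  x = λ² - 12 - 12 = 121 - 24 ≡ 12; y = λ·(12 - 12) - 12 ≡ 5. → (12, 5)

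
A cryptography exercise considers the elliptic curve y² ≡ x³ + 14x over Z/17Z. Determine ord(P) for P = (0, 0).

2

2P: (0, 0) + (0, 0): same x and y₁ ≡ -y₂, so the sum is O.
2P = O, so the order is 2.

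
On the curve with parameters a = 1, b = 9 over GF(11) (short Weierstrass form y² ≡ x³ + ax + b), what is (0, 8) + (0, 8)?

(4, 0)

tangent at (0, 8): λ = (3·0² + 1)/(2·8) ≡ 1/5. 5⁻¹ ≡ 9 (mod 11), so λ ≡ 1·9 ≡ 9.
  x = λ² - 0 - 0 = 81 - 0 ≡ 4; y = λ·(0 - 4) - 8 ≡ 0. → (4, 0)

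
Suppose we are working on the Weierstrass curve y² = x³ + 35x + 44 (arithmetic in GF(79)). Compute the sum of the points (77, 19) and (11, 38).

(31, 30)

(77, 19) + (11, 38). λ = (38 - 19)/(11 - 77) ≡ 19/13 mod 79. 13⁻¹ ≡ 73 (mod 79) since 13·73 = 949 ≡ 1, so λ ≡ 44.
  x = λ² - 77 - 11 = 1936 - 88 ≡ 31; y = λ·(77 - 31) - 19 ≡ 30. → (31, 30)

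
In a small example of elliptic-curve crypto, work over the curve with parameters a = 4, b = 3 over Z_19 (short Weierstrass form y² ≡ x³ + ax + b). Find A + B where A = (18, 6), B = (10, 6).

(18, 6) + (10, 6). λ = (6 - 6)/(10 - 18) ≡ 0/11 mod 19. 11⁻¹ ≡ 7 (mod 19), so λ ≡ 0.
  x = λ² - 18 - 10 = 0 - 28 ≡ 10; y = λ·(18 - 10) - 6 ≡ 13. → (10, 13)

(10, 13)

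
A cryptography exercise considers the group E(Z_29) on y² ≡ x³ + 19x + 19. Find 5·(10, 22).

Write P = (10, 22).
Repeated addition: build up to 5P.
2P: tangent at (10, 22): λ = (3·10² + 19)/(2·22) ≡ 0/15. 15⁻¹ ≡ 2 (mod 29) since 15·2 = 30 ≡ 1, so λ ≡ 0·2 ≡ 0.
  x = λ² - 10 - 10 = 0 - 20 ≡ 9; y = λ·(10 - 9) - 22 ≡ 7. → (9, 7)
3P: (9, 7) + (10, 22). λ = (22 - 7)/(10 - 9) ≡ 15/1 mod 29. 1⁻¹ ≡ 1 (mod 29) since 1·1 = 1 ≡ 1, so λ ≡ 15.
  x = λ² - 9 - 10 = 225 - 19 ≡ 3; y = λ·(9 - 3) - 7 ≡ 25. → (3, 25)
4P: (3, 25) + (10, 22). λ = (22 - 25)/(10 - 3) ≡ 26/7 mod 29. 7⁻¹ ≡ 25 (mod 29), so λ ≡ 12.
  x = λ² - 3 - 10 = 144 - 13 ≡ 15; y = λ·(3 - 15) - 25 ≡ 5. → (15, 5)
5P: (15, 5) + (10, 22). λ = (22 - 5)/(10 - 15) ≡ 17/24 mod 29. 24⁻¹ ≡ 23 (mod 29), so λ ≡ 14.
  x = λ² - 15 - 10 = 196 - 25 ≡ 26; y = λ·(15 - 26) - 5 ≡ 15. → (26, 15)

(26, 15)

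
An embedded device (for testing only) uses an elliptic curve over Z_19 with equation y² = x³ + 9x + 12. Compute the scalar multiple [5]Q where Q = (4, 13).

Double-and-add on 5 = (101)₂. Start with Q = (4, 13) for the leading 1-bit.
double: tangent at (4, 13): λ = (3·4² + 9)/(2·13) ≡ 0/7. 7⁻¹ ≡ 11 (mod 19) since 7·11 = 77 ≡ 1, so λ ≡ 0·11 ≡ 0.
  x = λ² - 4 - 4 = 0 - 8 ≡ 11; y = λ·(4 - 11) - 13 ≡ 6. → (11, 6)
double: tangent at (11, 6): λ = (3·11² + 9)/(2·6) ≡ 11/12. 12⁻¹ ≡ 8 (mod 19), so λ ≡ 11·8 ≡ 12.
  x = λ² - 11 - 11 = 144 - 22 ≡ 8; y = λ·(11 - 8) - 6 ≡ 11. → (8, 11)
add Q: (8, 11) + (4, 13). λ = (13 - 11)/(4 - 8) ≡ 2/15 mod 19. 15⁻¹ ≡ 14 (mod 19), so λ ≡ 9.
  x = λ² - 8 - 4 = 81 - 12 ≡ 12; y = λ·(8 - 12) - 11 ≡ 10. → (12, 10)

(12, 10)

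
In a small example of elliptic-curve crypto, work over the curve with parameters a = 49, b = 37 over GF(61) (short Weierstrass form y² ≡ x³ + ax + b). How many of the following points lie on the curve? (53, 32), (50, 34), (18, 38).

(53, 32): 32² ≡ 48, rhs ≡ 48 → on.
(50, 34): 34² ≡ 58, rhs ≡ 58 → on.
(18, 38): 38² ≡ 41, rhs ≡ 41 → on.

3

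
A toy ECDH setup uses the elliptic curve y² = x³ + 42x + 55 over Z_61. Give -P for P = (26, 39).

-(26, 39) = (26, -39 mod 61) = (26, 22).

(26, 22)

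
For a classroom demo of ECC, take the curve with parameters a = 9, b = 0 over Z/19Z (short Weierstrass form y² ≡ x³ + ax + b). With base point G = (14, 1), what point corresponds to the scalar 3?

Repeated addition: build up to 3G.
2G: tangent at (14, 1): λ = (3·14² + 9)/(2·1) ≡ 8/2. 2⁻¹ ≡ 10 (mod 19), so λ ≡ 8·10 ≡ 4.
  x = λ² - 14 - 14 = 16 - 28 ≡ 7; y = λ·(14 - 7) - 1 ≡ 8. → (7, 8)
3G: (7, 8) + (14, 1). λ = (1 - 8)/(14 - 7) ≡ 12/7 mod 19. 7⁻¹ ≡ 11 (mod 19) since 7·11 = 77 ≡ 1, so λ ≡ 18.
  x = λ² - 7 - 14 = 324 - 21 ≡ 18; y = λ·(7 - 18) - 8 ≡ 3. → (18, 3)

(18, 3)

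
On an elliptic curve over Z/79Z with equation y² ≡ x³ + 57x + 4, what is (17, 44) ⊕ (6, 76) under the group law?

(17, 44) + (6, 76). λ = (76 - 44)/(6 - 17) ≡ 32/68 mod 79. 68⁻¹ ≡ 43 (mod 79) since 68·43 = 2924 ≡ 1, so λ ≡ 33.
  x = λ² - 17 - 6 = 1089 - 23 ≡ 39; y = λ·(17 - 39) - 44 ≡ 20. → (39, 20)

(39, 20)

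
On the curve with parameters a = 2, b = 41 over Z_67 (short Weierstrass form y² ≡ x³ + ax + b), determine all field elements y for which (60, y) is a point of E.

x³ + 2x + 41 = 216161 ≡ 19 (mod 67).
Square roots of 19 mod 67: 32 and 35 (since 32² = 1024 ≡ 19).

32, 35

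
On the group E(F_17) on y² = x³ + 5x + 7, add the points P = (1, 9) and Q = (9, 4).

(5, 2)

(1, 9) + (9, 4). λ = (4 - 9)/(9 - 1) ≡ 12/8 mod 17. 8⁻¹ ≡ 15 (mod 17) since 8·15 = 120 ≡ 1, so λ ≡ 10.
  x = λ² - 1 - 9 = 100 - 10 ≡ 5; y = λ·(1 - 5) - 9 ≡ 2. → (5, 2)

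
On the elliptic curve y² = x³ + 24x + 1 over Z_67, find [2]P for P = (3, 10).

tangent at (3, 10): λ = (3·3² + 24)/(2·10) ≡ 51/20. 20⁻¹ ≡ 57 (mod 67), so λ ≡ 51·57 ≡ 26.
  x = λ² - 3 - 3 = 676 - 6 ≡ 0; y = λ·(3 - 0) - 10 ≡ 1. → (0, 1)

(0, 1)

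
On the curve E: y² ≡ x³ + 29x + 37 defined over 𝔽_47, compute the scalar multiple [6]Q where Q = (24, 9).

Repeated addition: build up to 6Q.
2Q: tangent at (24, 9): λ = (3·24² + 29)/(2·9) ≡ 18/18. 18⁻¹ ≡ 34 (mod 47), so λ ≡ 18·34 ≡ 1.
  x = λ² - 24 - 24 = 1 - 48 ≡ 0; y = λ·(24 - 0) - 9 ≡ 15. → (0, 15)
3Q: (0, 15) + (24, 9). λ = (9 - 15)/(24 - 0) ≡ 41/24 mod 47. 24⁻¹ ≡ 2 (mod 47) since 24·2 = 48 ≡ 1, so λ ≡ 35.
  x = λ² - 0 - 24 = 1225 - 24 ≡ 26; y = λ·(0 - 26) - 15 ≡ 15. → (26, 15)
4Q: (26, 15) + (24, 9). λ = (9 - 15)/(24 - 26) ≡ 41/45 mod 47. 45⁻¹ ≡ 23 (mod 47), so λ ≡ 3.
  x = λ² - 26 - 24 = 9 - 50 ≡ 6; y = λ·(26 - 6) - 15 ≡ 45. → (6, 45)
5Q: (6, 45) + (24, 9). λ = (9 - 45)/(24 - 6) ≡ 11/18 mod 47. 18⁻¹ ≡ 34 (mod 47), so λ ≡ 45.
  x = λ² - 6 - 24 = 2025 - 30 ≡ 21; y = λ·(6 - 21) - 45 ≡ 32. → (21, 32)
6Q: (21, 32) + (24, 9). λ = (9 - 32)/(24 - 21) ≡ 24/3 mod 47. 3⁻¹ ≡ 16 (mod 47), so λ ≡ 8.
  x = λ² - 21 - 24 = 64 - 45 ≡ 19; y = λ·(21 - 19) - 32 ≡ 31. → (19, 31)

(19, 31)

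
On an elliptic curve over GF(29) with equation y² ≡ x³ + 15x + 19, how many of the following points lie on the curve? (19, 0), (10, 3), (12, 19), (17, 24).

(19, 0): 0² ≡ 0, rhs ≡ 0 → on.
(10, 3): 3² ≡ 9, rhs ≡ 9 → on.
(12, 19): 19² ≡ 13, rhs ≡ 13 → on.
(17, 24): 24² ≡ 25, rhs ≡ 25 → on.

4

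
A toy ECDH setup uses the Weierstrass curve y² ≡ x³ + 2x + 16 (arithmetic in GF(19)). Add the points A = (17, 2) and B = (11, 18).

(17, 2) + (11, 18). λ = (18 - 2)/(11 - 17) ≡ 16/13 mod 19. 13⁻¹ ≡ 3 (mod 19) since 13·3 = 39 ≡ 1, so λ ≡ 10.
  x = λ² - 17 - 11 = 100 - 28 ≡ 15; y = λ·(17 - 15) - 2 ≡ 18. → (15, 18)

(15, 18)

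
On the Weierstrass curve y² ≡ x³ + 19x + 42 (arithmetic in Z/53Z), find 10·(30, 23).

Write P = (30, 23).
Double-and-add on 10 = (1010)₂. Start with P = (30, 23) for the leading 1-bit.
double: tangent at (30, 23): λ = (3·30² + 19)/(2·23) ≡ 16/46. 46⁻¹ ≡ 15 (mod 53), so λ ≡ 16·15 ≡ 28.
  x = λ² - 30 - 30 = 784 - 60 ≡ 35; y = λ·(30 - 35) - 23 ≡ 49. → (35, 49)
double: tangent at (35, 49): λ = (3·35² + 19)/(2·49) ≡ 37/45. 45⁻¹ ≡ 33 (mod 53), so λ ≡ 37·33 ≡ 2.
  x = λ² - 35 - 35 = 4 - 70 ≡ 40; y = λ·(35 - 40) - 49 ≡ 47. → (40, 47)
add P: (40, 47) + (30, 23). λ = (23 - 47)/(30 - 40) ≡ 29/43 mod 53. 43⁻¹ ≡ 37 (mod 53), so λ ≡ 13.
  x = λ² - 40 - 30 = 169 - 70 ≡ 46; y = λ·(40 - 46) - 47 ≡ 34. → (46, 34)
double: tangent at (46, 34): λ = (3·46² + 19)/(2·34) ≡ 7/15. 15⁻¹ ≡ 46 (mod 53) since 15·46 = 690 ≡ 1, so λ ≡ 7·46 ≡ 4.
  x = λ² - 46 - 46 = 16 - 92 ≡ 30; y = λ·(46 - 30) - 34 ≡ 30. → (30, 30)

(30, 30)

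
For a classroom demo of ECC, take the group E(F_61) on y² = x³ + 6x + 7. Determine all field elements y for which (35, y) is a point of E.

x³ + 6x + 7 = 43092 ≡ 26 (mod 61).
26 is a non-residue mod 61; no y exists.

none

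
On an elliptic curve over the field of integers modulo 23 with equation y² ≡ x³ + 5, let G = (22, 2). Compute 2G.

(4, 0)

tangent at (22, 2): λ = (3·22² + 0)/(2·2) ≡ 3/4. 4⁻¹ ≡ 6 (mod 23), so λ ≡ 3·6 ≡ 18.
  x = λ² - 22 - 22 = 324 - 44 ≡ 4; y = λ·(22 - 4) - 2 ≡ 0. → (4, 0)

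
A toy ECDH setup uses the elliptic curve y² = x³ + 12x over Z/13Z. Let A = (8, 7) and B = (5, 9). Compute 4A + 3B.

(5, 4)

First 4A:
Double-and-add on 4 = (100)₂. Start with A = (8, 7) for the leading 1-bit.
double: tangent at (8, 7): λ = (3·8² + 12)/(2·7) ≡ 9/1. 1⁻¹ ≡ 1 (mod 13), so λ ≡ 9·1 ≡ 9.
  x = λ² - 8 - 8 = 81 - 16 ≡ 0; y = λ·(8 - 0) - 7 ≡ 0. → (0, 0)
double: (0, 0) + (0, 0): same x and y₁ ≡ -y₂, so the sum is 𝒪.
4A = 𝒪.
Next 3B:
Repeated addition: build up to 3B.
2B: tangent at (5, 9): λ = (3·5² + 12)/(2·9) ≡ 9/5. 5⁻¹ ≡ 8 (mod 13) since 5·8 = 40 ≡ 1, so λ ≡ 9·8 ≡ 7.
  x = λ² - 5 - 5 = 49 - 10 ≡ 0; y = λ·(5 - 0) - 9 ≡ 0. → (0, 0)
3B: (0, 0) + (5, 9). λ = (9 - 0)/(5 - 0) ≡ 9/5 mod 13. 5⁻¹ ≡ 8 (mod 13), so λ ≡ 7.
  x = λ² - 0 - 5 = 49 - 5 ≡ 5; y = λ·(0 - 5) - 0 ≡ 4. → (5, 4)
3B = (5, 4).
Finally 4A + 3B:
𝒪 + (5, 4) = (5, 4) (identity).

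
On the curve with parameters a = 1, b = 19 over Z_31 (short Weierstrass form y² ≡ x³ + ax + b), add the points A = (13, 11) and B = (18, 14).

(14, 7)

(13, 11) + (18, 14). λ = (14 - 11)/(18 - 13) ≡ 3/5 mod 31. 5⁻¹ ≡ 25 (mod 31), so λ ≡ 13.
  x = λ² - 13 - 18 = 169 - 31 ≡ 14; y = λ·(13 - 14) - 11 ≡ 7. → (14, 7)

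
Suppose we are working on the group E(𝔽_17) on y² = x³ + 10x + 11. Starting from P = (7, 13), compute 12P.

O

Double-and-add on 12 = (1100)₂. Start with P = (7, 13) for the leading 1-bit.
double: tangent at (7, 13): λ = (3·7² + 10)/(2·13) ≡ 4/9. 9⁻¹ ≡ 2 (mod 17), so λ ≡ 4·2 ≡ 8.
  x = λ² - 7 - 7 = 64 - 14 ≡ 16; y = λ·(7 - 16) - 13 ≡ 0. → (16, 0)
add P: (16, 0) + (7, 13). λ = (13 - 0)/(7 - 16) ≡ 13/8 mod 17. 8⁻¹ ≡ 15 (mod 17) since 8·15 = 120 ≡ 1, so λ ≡ 8.
  x = λ² - 16 - 7 = 64 - 23 ≡ 7; y = λ·(16 - 7) - 0 ≡ 4. → (7, 4)
double: tangent at (7, 4): λ = (3·7² + 10)/(2·4) ≡ 4/8. 8⁻¹ ≡ 15 (mod 17), so λ ≡ 4·15 ≡ 9.
  x = λ² - 7 - 7 = 81 - 14 ≡ 16; y = λ·(7 - 16) - 4 ≡ 0. → (16, 0)
double: (16, 0) + (16, 0): same x and y₁ ≡ -y₂, so the sum is ∞.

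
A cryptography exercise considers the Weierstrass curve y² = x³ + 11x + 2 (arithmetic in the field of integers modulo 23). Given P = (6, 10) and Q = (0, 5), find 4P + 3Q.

First 4P:
Repeated addition: build up to 4P.
2P: tangent at (6, 10): λ = (3·6² + 11)/(2·10) ≡ 4/20. 20⁻¹ ≡ 15 (mod 23) since 20·15 = 300 ≡ 1, so λ ≡ 4·15 ≡ 14.
  x = λ² - 6 - 6 = 196 - 12 ≡ 0; y = λ·(6 - 0) - 10 ≡ 5. → (0, 5)
3P: (0, 5) + (6, 10). λ = (10 - 5)/(6 - 0) ≡ 5/6 mod 23. 6⁻¹ ≡ 4 (mod 23) since 6·4 = 24 ≡ 1, so λ ≡ 20.
  x = λ² - 0 - 6 = 400 - 6 ≡ 3; y = λ·(0 - 3) - 5 ≡ 4. → (3, 4)
4P: (3, 4) + (6, 10). λ = (10 - 4)/(6 - 3) ≡ 6/3 mod 23. 3⁻¹ ≡ 8 (mod 23), so λ ≡ 2.
  x = λ² - 3 - 6 = 4 - 9 ≡ 18; y = λ·(3 - 18) - 4 ≡ 12. → (18, 12)
4P = (18, 12).
Next 3Q:
Repeated addition: build up to 3Q.
2Q: tangent at (0, 5): λ = (3·0² + 11)/(2·5) ≡ 11/10. 10⁻¹ ≡ 7 (mod 23), so λ ≡ 11·7 ≡ 8.
  x = λ² - 0 - 0 = 64 - 0 ≡ 18; y = λ·(0 - 18) - 5 ≡ 12. → (18, 12)
3Q: (18, 12) + (0, 5). λ = (5 - 12)/(0 - 18) ≡ 16/5 mod 23. 5⁻¹ ≡ 14 (mod 23), so λ ≡ 17.
  x = λ² - 18 - 0 = 289 - 18 ≡ 18; y = λ·(18 - 18) - 12 ≡ 11. → (18, 11)
3Q = (18, 11).
Finally 4P + 3Q:
(18, 12) + (18, 11): same x and y₁ ≡ -y₂, so the sum is O.

O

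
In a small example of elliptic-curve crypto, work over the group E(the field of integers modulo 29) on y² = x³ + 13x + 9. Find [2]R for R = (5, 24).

(28, 16)

tangent at (5, 24): λ = (3·5² + 13)/(2·24) ≡ 1/19. 19⁻¹ ≡ 26 (mod 29), so λ ≡ 1·26 ≡ 26.
  x = λ² - 5 - 5 = 676 - 10 ≡ 28; y = λ·(5 - 28) - 24 ≡ 16. → (28, 16)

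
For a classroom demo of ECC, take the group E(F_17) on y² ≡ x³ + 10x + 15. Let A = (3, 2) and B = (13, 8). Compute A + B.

(3, 2) + (13, 8). λ = (8 - 2)/(13 - 3) ≡ 6/10 mod 17. 10⁻¹ ≡ 12 (mod 17), so λ ≡ 4.
  x = λ² - 3 - 13 = 16 - 16 ≡ 0; y = λ·(3 - 0) - 2 ≡ 10. → (0, 10)

(0, 10)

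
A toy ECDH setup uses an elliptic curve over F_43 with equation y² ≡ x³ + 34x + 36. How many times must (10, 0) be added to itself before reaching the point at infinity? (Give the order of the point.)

2P: (10, 0) + (10, 0): same x and y₁ ≡ -y₂, so the sum is the point at infinity.
2P = the point at infinity, so the order is 2.

2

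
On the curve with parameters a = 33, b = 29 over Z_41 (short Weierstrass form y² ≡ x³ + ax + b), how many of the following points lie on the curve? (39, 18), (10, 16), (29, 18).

2

(39, 18): 18² ≡ 37, rhs ≡ 37 → on.
(10, 16): 16² ≡ 10, rhs ≡ 6 → off.
(29, 18): 18² ≡ 37, rhs ≡ 37 → on.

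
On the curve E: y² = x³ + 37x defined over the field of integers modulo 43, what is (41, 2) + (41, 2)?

tangent at (41, 2): λ = (3·41² + 37)/(2·2) ≡ 6/4. 4⁻¹ ≡ 11 (mod 43) since 4·11 = 44 ≡ 1, so λ ≡ 6·11 ≡ 23.
  x = λ² - 41 - 41 = 529 - 82 ≡ 17; y = λ·(41 - 17) - 2 ≡ 34. → (17, 34)

(17, 34)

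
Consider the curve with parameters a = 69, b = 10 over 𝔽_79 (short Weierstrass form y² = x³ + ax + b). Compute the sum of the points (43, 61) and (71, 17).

(43, 61) + (71, 17). λ = (17 - 61)/(71 - 43) ≡ 35/28 mod 79. 28⁻¹ ≡ 48 (mod 79), so λ ≡ 21.
  x = λ² - 43 - 71 = 441 - 114 ≡ 11; y = λ·(43 - 11) - 61 ≡ 58. → (11, 58)

(11, 58)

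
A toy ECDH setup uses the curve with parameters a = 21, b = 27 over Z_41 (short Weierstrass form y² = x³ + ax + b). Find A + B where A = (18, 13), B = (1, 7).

(40, 13)

(18, 13) + (1, 7). λ = (7 - 13)/(1 - 18) ≡ 35/24 mod 41. 24⁻¹ ≡ 12 (mod 41), so λ ≡ 10.
  x = λ² - 18 - 1 = 100 - 19 ≡ 40; y = λ·(18 - 40) - 13 ≡ 13. → (40, 13)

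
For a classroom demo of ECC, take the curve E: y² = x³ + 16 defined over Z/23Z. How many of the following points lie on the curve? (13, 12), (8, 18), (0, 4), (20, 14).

(13, 12): 12² ≡ 6, rhs ≡ 5 → off.
(8, 18): 18² ≡ 2, rhs ≡ 22 → off.
(0, 4): 4² ≡ 16, rhs ≡ 16 → on.
(20, 14): 14² ≡ 12, rhs ≡ 12 → on.

2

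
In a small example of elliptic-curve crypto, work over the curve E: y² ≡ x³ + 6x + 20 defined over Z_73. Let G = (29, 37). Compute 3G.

Repeated addition: build up to 3G.
2G: tangent at (29, 37): λ = (3·29² + 6)/(2·37) ≡ 47/1. 1⁻¹ ≡ 1 (mod 73) since 1·1 = 1 ≡ 1, so λ ≡ 47·1 ≡ 47.
  x = λ² - 29 - 29 = 2209 - 58 ≡ 34; y = λ·(29 - 34) - 37 ≡ 20. → (34, 20)
3G: (34, 20) + (29, 37). λ = (37 - 20)/(29 - 34) ≡ 17/68 mod 73. 68⁻¹ ≡ 29 (mod 73) since 68·29 = 1972 ≡ 1, so λ ≡ 55.
  x = λ² - 34 - 29 = 3025 - 63 ≡ 42; y = λ·(34 - 42) - 20 ≡ 51. → (42, 51)

(42, 51)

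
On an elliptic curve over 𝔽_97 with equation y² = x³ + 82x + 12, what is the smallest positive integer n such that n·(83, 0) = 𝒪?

2

2P: (83, 0) + (83, 0): same x and y₁ ≡ -y₂, so the sum is 𝒪.
2P = 𝒪, so the order is 2.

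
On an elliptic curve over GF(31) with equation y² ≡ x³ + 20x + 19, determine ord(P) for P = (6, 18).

3

2P: tangent at (6, 18): λ = (3·6² + 20)/(2·18) ≡ 4/5. 5⁻¹ ≡ 25 (mod 31), so λ ≡ 4·25 ≡ 7.
  x = λ² - 6 - 6 = 49 - 12 ≡ 6; y = λ·(6 - 6) - 18 ≡ 13. → (6, 13)
3P: (6, 13) + (6, 18): same x and y₁ ≡ -y₂, so the sum is the point at infinity.
3P = the point at infinity, so the order is 3.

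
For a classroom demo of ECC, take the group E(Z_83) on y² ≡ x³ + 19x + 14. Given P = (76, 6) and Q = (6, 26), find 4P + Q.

First 4P:
Repeated addition: build up to 4P.
2P: tangent at (76, 6): λ = (3·76² + 19)/(2·6) ≡ 0/12. 12⁻¹ ≡ 7 (mod 83) since 12·7 = 84 ≡ 1, so λ ≡ 0·7 ≡ 0.
  x = λ² - 76 - 76 = 0 - 152 ≡ 14; y = λ·(76 - 14) - 6 ≡ 77. → (14, 77)
3P: (14, 77) + (76, 6). λ = (6 - 77)/(76 - 14) ≡ 12/62 mod 83. 62⁻¹ ≡ 79 (mod 83), so λ ≡ 35.
  x = λ² - 14 - 76 = 1225 - 90 ≡ 56; y = λ·(14 - 56) - 77 ≡ 30. → (56, 30)
4P: (56, 30) + (76, 6). λ = (6 - 30)/(76 - 56) ≡ 59/20 mod 83. 20⁻¹ ≡ 54 (mod 83), so λ ≡ 32.
  x = λ² - 56 - 76 = 1024 - 132 ≡ 62; y = λ·(56 - 62) - 30 ≡ 27. → (62, 27)
4P = (62, 27).
Finally 4P + Q:
(62, 27) + (6, 26). λ = (26 - 27)/(6 - 62) ≡ 82/27 mod 83. 27⁻¹ ≡ 40 (mod 83), so λ ≡ 43.
  x = λ² - 62 - 6 = 1849 - 68 ≡ 38; y = λ·(62 - 38) - 27 ≡ 9. → (38, 9)

(38, 9)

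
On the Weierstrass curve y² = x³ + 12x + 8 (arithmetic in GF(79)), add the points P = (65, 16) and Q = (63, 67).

(68, 21)

(65, 16) + (63, 67). λ = (67 - 16)/(63 - 65) ≡ 51/77 mod 79. 77⁻¹ ≡ 39 (mod 79) since 77·39 = 3003 ≡ 1, so λ ≡ 14.
  x = λ² - 65 - 63 = 196 - 128 ≡ 68; y = λ·(65 - 68) - 16 ≡ 21. → (68, 21)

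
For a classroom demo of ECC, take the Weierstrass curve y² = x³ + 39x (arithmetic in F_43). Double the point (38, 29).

tangent at (38, 29): λ = (3·38² + 39)/(2·29) ≡ 28/15. 15⁻¹ ≡ 23 (mod 43), so λ ≡ 28·23 ≡ 42.
  x = λ² - 38 - 38 = 1764 - 76 ≡ 11; y = λ·(38 - 11) - 29 ≡ 30. → (11, 30)

(11, 30)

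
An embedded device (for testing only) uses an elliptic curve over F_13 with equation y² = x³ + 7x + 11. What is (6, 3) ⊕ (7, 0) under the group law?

(9, 6)

(6, 3) + (7, 0). λ = (0 - 3)/(7 - 6) ≡ 10/1 mod 13. 1⁻¹ ≡ 1 (mod 13), so λ ≡ 10.
  x = λ² - 6 - 7 = 100 - 13 ≡ 9; y = λ·(6 - 9) - 3 ≡ 6. → (9, 6)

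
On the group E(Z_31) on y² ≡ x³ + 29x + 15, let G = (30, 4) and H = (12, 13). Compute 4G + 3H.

(4, 28)

First 4G:
Double-and-add on 4 = (100)₂. Start with G = (30, 4) for the leading 1-bit.
double: tangent at (30, 4): λ = (3·30² + 29)/(2·4) ≡ 1/8. 8⁻¹ ≡ 4 (mod 31), so λ ≡ 1·4 ≡ 4.
  x = λ² - 30 - 30 = 16 - 60 ≡ 18; y = λ·(30 - 18) - 4 ≡ 13. → (18, 13)
double: tangent at (18, 13): λ = (3·18² + 29)/(2·13) ≡ 9/26. 26⁻¹ ≡ 6 (mod 31) since 26·6 = 156 ≡ 1, so λ ≡ 9·6 ≡ 23.
  x = λ² - 18 - 18 = 529 - 36 ≡ 28; y = λ·(18 - 28) - 13 ≡ 5. → (28, 5)
4G = (28, 5).
Next 3H:
Repeated addition: build up to 3H.
2H: tangent at (12, 13): λ = (3·12² + 29)/(2·13) ≡ 27/26. 26⁻¹ ≡ 6 (mod 31), so λ ≡ 27·6 ≡ 7.
  x = λ² - 12 - 12 = 49 - 24 ≡ 25; y = λ·(12 - 25) - 13 ≡ 20. → (25, 20)
3H: (25, 20) + (12, 13). λ = (13 - 20)/(12 - 25) ≡ 24/18 mod 31. 18⁻¹ ≡ 19 (mod 31) since 18·19 = 342 ≡ 1, so λ ≡ 22.
  x = λ² - 25 - 12 = 484 - 37 ≡ 13; y = λ·(25 - 13) - 20 ≡ 27. → (13, 27)
3H = (13, 27).
Finally 4G + 3H:
(28, 5) + (13, 27). λ = (27 - 5)/(13 - 28) ≡ 22/16 mod 31. 16⁻¹ ≡ 2 (mod 31), so λ ≡ 13.
  x = λ² - 28 - 13 = 169 - 41 ≡ 4; y = λ·(28 - 4) - 5 ≡ 28. → (4, 28)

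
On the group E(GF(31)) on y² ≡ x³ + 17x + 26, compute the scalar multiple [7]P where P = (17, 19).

(25, 24)

Double-and-add on 7 = (111)₂. Start with P = (17, 19) for the leading 1-bit.
double: tangent at (17, 19): λ = (3·17² + 17)/(2·19) ≡ 16/7. 7⁻¹ ≡ 9 (mod 31), so λ ≡ 16·9 ≡ 20.
  x = λ² - 17 - 17 = 400 - 34 ≡ 25; y = λ·(17 - 25) - 19 ≡ 7. → (25, 7)
add P: (25, 7) + (17, 19). λ = (19 - 7)/(17 - 25) ≡ 12/23 mod 31. 23⁻¹ ≡ 27 (mod 31) since 23·27 = 621 ≡ 1, so λ ≡ 14.
  x = λ² - 25 - 17 = 196 - 42 ≡ 30; y = λ·(25 - 30) - 7 ≡ 16. → (30, 16)
double: tangent at (30, 16): λ = (3·30² + 17)/(2·16) ≡ 20/1. 1⁻¹ ≡ 1 (mod 31), so λ ≡ 20·1 ≡ 20.
  x = λ² - 30 - 30 = 400 - 60 ≡ 30; y = λ·(30 - 30) - 16 ≡ 15. → (30, 15)
add P: (30, 15) + (17, 19). λ = (19 - 15)/(17 - 30) ≡ 4/18 mod 31. 18⁻¹ ≡ 19 (mod 31), so λ ≡ 14.
  x = λ² - 30 - 17 = 196 - 47 ≡ 25; y = λ·(30 - 25) - 15 ≡ 24. → (25, 24)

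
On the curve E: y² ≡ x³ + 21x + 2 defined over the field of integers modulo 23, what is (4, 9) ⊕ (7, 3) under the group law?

(4, 9) + (7, 3). λ = (3 - 9)/(7 - 4) ≡ 17/3 mod 23. 3⁻¹ ≡ 8 (mod 23), so λ ≡ 21.
  x = λ² - 4 - 7 = 441 - 11 ≡ 16; y = λ·(4 - 16) - 9 ≡ 15. → (16, 15)

(16, 15)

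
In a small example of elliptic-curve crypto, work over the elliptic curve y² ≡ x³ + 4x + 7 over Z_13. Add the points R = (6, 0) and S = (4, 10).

(6, 0) + (4, 10). λ = (10 - 0)/(4 - 6) ≡ 10/11 mod 13. 11⁻¹ ≡ 6 (mod 13), so λ ≡ 8.
  x = λ² - 6 - 4 = 64 - 10 ≡ 2; y = λ·(6 - 2) - 0 ≡ 6. → (2, 6)

(2, 6)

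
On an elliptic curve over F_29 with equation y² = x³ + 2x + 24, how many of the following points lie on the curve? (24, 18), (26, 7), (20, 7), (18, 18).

3

(24, 18): 18² ≡ 5, rhs ≡ 5 → on.
(26, 7): 7² ≡ 20, rhs ≡ 20 → on.
(20, 7): 7² ≡ 20, rhs ≡ 2 → off.
(18, 18): 18² ≡ 5, rhs ≡ 5 → on.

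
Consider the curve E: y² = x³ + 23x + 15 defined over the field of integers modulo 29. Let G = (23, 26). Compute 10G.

(24, 23)

Repeated addition: build up to 10G.
2G: tangent at (23, 26): λ = (3·23² + 23)/(2·26) ≡ 15/23. 23⁻¹ ≡ 24 (mod 29) since 23·24 = 552 ≡ 1, so λ ≡ 15·24 ≡ 12.
  x = λ² - 23 - 23 = 144 - 46 ≡ 11; y = λ·(23 - 11) - 26 ≡ 2. → (11, 2)
3G: (11, 2) + (23, 26). λ = (26 - 2)/(23 - 11) ≡ 24/12 mod 29. 12⁻¹ ≡ 17 (mod 29) since 12·17 = 204 ≡ 1, so λ ≡ 2.
  x = λ² - 11 - 23 = 4 - 34 ≡ 28; y = λ·(11 - 28) - 2 ≡ 22. → (28, 22)
4G: (28, 22) + (23, 26). λ = (26 - 22)/(23 - 28) ≡ 4/24 mod 29. 24⁻¹ ≡ 23 (mod 29), so λ ≡ 5.
  x = λ² - 28 - 23 = 25 - 51 ≡ 3; y = λ·(28 - 3) - 22 ≡ 16. → (3, 16)
5G: (3, 16) + (23, 26). λ = (26 - 16)/(23 - 3) ≡ 10/20 mod 29. 20⁻¹ ≡ 16 (mod 29), so λ ≡ 15.
  x = λ² - 3 - 23 = 225 - 26 ≡ 25; y = λ·(3 - 25) - 16 ≡ 2. → (25, 2)
6G: (25, 2) + (23, 26). λ = (26 - 2)/(23 - 25) ≡ 24/27 mod 29. 27⁻¹ ≡ 14 (mod 29) since 27·14 = 378 ≡ 1, so λ ≡ 17.
  x = λ² - 25 - 23 = 289 - 48 ≡ 9; y = λ·(25 - 9) - 2 ≡ 9. → (9, 9)
7G: (9, 9) + (23, 26). λ = (26 - 9)/(23 - 9) ≡ 17/14 mod 29. 14⁻¹ ≡ 27 (mod 29) since 14·27 = 378 ≡ 1, so λ ≡ 24.
  x = λ² - 9 - 23 = 576 - 32 ≡ 22; y = λ·(9 - 22) - 9 ≡ 27. → (22, 27)
8G: (22, 27) + (23, 26). λ = (26 - 27)/(23 - 22) ≡ 28/1 mod 29. 1⁻¹ ≡ 1 (mod 29), so λ ≡ 28.
  x = λ² - 22 - 23 = 784 - 45 ≡ 14; y = λ·(22 - 14) - 27 ≡ 23. → (14, 23)
9G: (14, 23) + (23, 26). λ = (26 - 23)/(23 - 14) ≡ 3/9 mod 29. 9⁻¹ ≡ 13 (mod 29), so λ ≡ 10.
  x = λ² - 14 - 23 = 100 - 37 ≡ 5; y = λ·(14 - 5) - 23 ≡ 9. → (5, 9)
10G: (5, 9) + (23, 26). λ = (26 - 9)/(23 - 5) ≡ 17/18 mod 29. 18⁻¹ ≡ 21 (mod 29) since 18·21 = 378 ≡ 1, so λ ≡ 9.
  x = λ² - 5 - 23 = 81 - 28 ≡ 24; y = λ·(5 - 24) - 9 ≡ 23. → (24, 23)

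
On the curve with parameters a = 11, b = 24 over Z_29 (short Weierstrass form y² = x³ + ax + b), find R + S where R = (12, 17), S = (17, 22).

(12, 17) + (17, 22). λ = (22 - 17)/(17 - 12) ≡ 5/5 mod 29. 5⁻¹ ≡ 6 (mod 29), so λ ≡ 1.
  x = λ² - 12 - 17 = 1 - 29 ≡ 1; y = λ·(12 - 1) - 17 ≡ 23. → (1, 23)

(1, 23)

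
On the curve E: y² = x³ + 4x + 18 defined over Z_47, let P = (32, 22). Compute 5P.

(32, 25)

Repeated addition: build up to 5P.
2P: tangent at (32, 22): λ = (3·32² + 4)/(2·22) ≡ 21/44. 44⁻¹ ≡ 31 (mod 47), so λ ≡ 21·31 ≡ 40.
  x = λ² - 32 - 32 = 1600 - 64 ≡ 32; y = λ·(32 - 32) - 22 ≡ 25. → (32, 25)
3P: (32, 25) + (32, 22): same x and y₁ ≡ -y₂, so the sum is ∞.
4P: ∞ + (32, 22) = (32, 22) (identity).
5P: tangent at (32, 22): λ = (3·32² + 4)/(2·22) ≡ 21/44. 44⁻¹ ≡ 31 (mod 47), so λ ≡ 21·31 ≡ 40.
  x = λ² - 32 - 32 = 1600 - 64 ≡ 32; y = λ·(32 - 32) - 22 ≡ 25. → (32, 25)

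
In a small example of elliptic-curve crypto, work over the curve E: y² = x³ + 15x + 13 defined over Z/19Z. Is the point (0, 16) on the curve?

no

y² = 16² ≡ 9; x³ + 15x + 13 = 13 ≡ 13 (mod 19). 9 ≠ 13.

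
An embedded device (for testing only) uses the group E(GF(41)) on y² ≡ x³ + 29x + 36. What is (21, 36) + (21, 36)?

(15, 22)

tangent at (21, 36): λ = (3·21² + 29)/(2·36) ≡ 40/31. 31⁻¹ ≡ 4 (mod 41) since 31·4 = 124 ≡ 1, so λ ≡ 40·4 ≡ 37.
  x = λ² - 21 - 21 = 1369 - 42 ≡ 15; y = λ·(21 - 15) - 36 ≡ 22. → (15, 22)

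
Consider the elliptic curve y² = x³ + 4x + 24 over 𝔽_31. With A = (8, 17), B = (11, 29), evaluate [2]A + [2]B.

First 2A:
Repeated addition: build up to 2A.
2A: tangent at (8, 17): λ = (3·8² + 4)/(2·17) ≡ 10/3. 3⁻¹ ≡ 21 (mod 31) since 3·21 = 63 ≡ 1, so λ ≡ 10·21 ≡ 24.
  x = λ² - 8 - 8 = 576 - 16 ≡ 2; y = λ·(8 - 2) - 17 ≡ 3. → (2, 3)
2A = (2, 3).
Next 2B:
Repeated addition: build up to 2B.
2B: tangent at (11, 29): λ = (3·11² + 4)/(2·29) ≡ 26/27. 27⁻¹ ≡ 23 (mod 31), so λ ≡ 26·23 ≡ 9.
  x = λ² - 11 - 11 = 81 - 22 ≡ 28; y = λ·(11 - 28) - 29 ≡ 4. → (28, 4)
2B = (28, 4).
Finally 2A + 2B:
(2, 3) + (28, 4). λ = (4 - 3)/(28 - 2) ≡ 1/26 mod 31. 26⁻¹ ≡ 6 (mod 31) since 26·6 = 156 ≡ 1, so λ ≡ 6.
  x = λ² - 2 - 28 = 36 - 30 ≡ 6; y = λ·(2 - 6) - 3 ≡ 4. → (6, 4)

(6, 4)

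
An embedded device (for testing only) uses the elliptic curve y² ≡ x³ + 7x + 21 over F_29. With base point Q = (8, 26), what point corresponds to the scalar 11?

Repeated addition: build up to 11Q.
2Q: tangent at (8, 26): λ = (3·8² + 7)/(2·26) ≡ 25/23. 23⁻¹ ≡ 24 (mod 29) since 23·24 = 552 ≡ 1, so λ ≡ 25·24 ≡ 20.
  x = λ² - 8 - 8 = 400 - 16 ≡ 7; y = λ·(8 - 7) - 26 ≡ 23. → (7, 23)
3Q: (7, 23) + (8, 26). λ = (26 - 23)/(8 - 7) ≡ 3/1 mod 29. 1⁻¹ ≡ 1 (mod 29), so λ ≡ 3.
  x = λ² - 7 - 8 = 9 - 15 ≡ 23; y = λ·(7 - 23) - 23 ≡ 16. → (23, 16)
4Q: (23, 16) + (8, 26). λ = (26 - 16)/(8 - 23) ≡ 10/14 mod 29. 14⁻¹ ≡ 27 (mod 29) since 14·27 = 378 ≡ 1, so λ ≡ 9.
  x = λ² - 23 - 8 = 81 - 31 ≡ 21; y = λ·(23 - 21) - 16 ≡ 2. → (21, 2)
5Q: (21, 2) + (8, 26). λ = (26 - 2)/(8 - 21) ≡ 24/16 mod 29. 16⁻¹ ≡ 20 (mod 29), so λ ≡ 16.
  x = λ² - 21 - 8 = 256 - 29 ≡ 24; y = λ·(21 - 24) - 2 ≡ 8. → (24, 8)
6Q: (24, 8) + (8, 26). λ = (26 - 8)/(8 - 24) ≡ 18/13 mod 29. 13⁻¹ ≡ 9 (mod 29), so λ ≡ 17.
  x = λ² - 24 - 8 = 289 - 32 ≡ 25; y = λ·(24 - 25) - 8 ≡ 4. → (25, 4)
7Q: (25, 4) + (8, 26). λ = (26 - 4)/(8 - 25) ≡ 22/12 mod 29. 12⁻¹ ≡ 17 (mod 29) since 12·17 = 204 ≡ 1, so λ ≡ 26.
  x = λ² - 25 - 8 = 676 - 33 ≡ 5; y = λ·(25 - 5) - 4 ≡ 23. → (5, 23)
8Q: (5, 23) + (8, 26). λ = (26 - 23)/(8 - 5) ≡ 3/3 mod 29. 3⁻¹ ≡ 10 (mod 29), so λ ≡ 1.
  x = λ² - 5 - 8 = 1 - 13 ≡ 17; y = λ·(5 - 17) - 23 ≡ 23. → (17, 23)
9Q: (17, 23) + (8, 26). λ = (26 - 23)/(8 - 17) ≡ 3/20 mod 29. 20⁻¹ ≡ 16 (mod 29), so λ ≡ 19.
  x = λ² - 17 - 8 = 361 - 25 ≡ 17; y = λ·(17 - 17) - 23 ≡ 6. → (17, 6)
10Q: (17, 6) + (8, 26). λ = (26 - 6)/(8 - 17) ≡ 20/20 mod 29. 20⁻¹ ≡ 16 (mod 29) since 20·16 = 320 ≡ 1, so λ ≡ 1.
  x = λ² - 17 - 8 = 1 - 25 ≡ 5; y = λ·(17 - 5) - 6 ≡ 6. → (5, 6)
11Q: (5, 6) + (8, 26). λ = (26 - 6)/(8 - 5) ≡ 20/3 mod 29. 3⁻¹ ≡ 10 (mod 29), so λ ≡ 26.
  x = λ² - 5 - 8 = 676 - 13 ≡ 25; y = λ·(5 - 25) - 6 ≡ 25. → (25, 25)

(25, 25)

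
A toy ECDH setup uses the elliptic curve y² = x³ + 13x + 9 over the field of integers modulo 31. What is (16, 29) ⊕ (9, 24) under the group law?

(16, 29) + (9, 24). λ = (24 - 29)/(9 - 16) ≡ 26/24 mod 31. 24⁻¹ ≡ 22 (mod 31), so λ ≡ 14.
  x = λ² - 16 - 9 = 196 - 25 ≡ 16; y = λ·(16 - 16) - 29 ≡ 2. → (16, 2)

(16, 2)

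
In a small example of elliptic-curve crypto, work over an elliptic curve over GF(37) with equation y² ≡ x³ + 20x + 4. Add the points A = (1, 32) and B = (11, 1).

(1, 32) + (11, 1). λ = (1 - 32)/(11 - 1) ≡ 6/10 mod 37. 10⁻¹ ≡ 26 (mod 37) since 10·26 = 260 ≡ 1, so λ ≡ 8.
  x = λ² - 1 - 11 = 64 - 12 ≡ 15; y = λ·(1 - 15) - 32 ≡ 4. → (15, 4)

(15, 4)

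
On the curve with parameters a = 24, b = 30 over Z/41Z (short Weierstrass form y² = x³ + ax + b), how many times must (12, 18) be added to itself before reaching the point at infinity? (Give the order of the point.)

2P: tangent at (12, 18): λ = (3·12² + 24)/(2·18) ≡ 5/36. 36⁻¹ ≡ 8 (mod 41), so λ ≡ 5·8 ≡ 40.
  x = λ² - 12 - 12 = 1600 - 24 ≡ 18; y = λ·(12 - 18) - 18 ≡ 29. → (18, 29)
3P: (18, 29) + (12, 18). λ = (18 - 29)/(12 - 18) ≡ 30/35 mod 41. 35⁻¹ ≡ 34 (mod 41), so λ ≡ 36.
  x = λ² - 18 - 12 = 1296 - 30 ≡ 36; y = λ·(18 - 36) - 29 ≡ 20. → (36, 20)
4P: (36, 20) + (12, 18). λ = (18 - 20)/(12 - 36) ≡ 39/17 mod 41. 17⁻¹ ≡ 29 (mod 41), so λ ≡ 24.
  x = λ² - 36 - 12 = 576 - 48 ≡ 36; y = λ·(36 - 36) - 20 ≡ 21. → (36, 21)
5P: (36, 21) + (12, 18). λ = (18 - 21)/(12 - 36) ≡ 38/17 mod 41. 17⁻¹ ≡ 29 (mod 41), so λ ≡ 36.
  x = λ² - 36 - 12 = 1296 - 48 ≡ 18; y = λ·(36 - 18) - 21 ≡ 12. → (18, 12)
6P: (18, 12) + (12, 18). λ = (18 - 12)/(12 - 18) ≡ 6/35 mod 41. 35⁻¹ ≡ 34 (mod 41), so λ ≡ 40.
  x = λ² - 18 - 12 = 1600 - 30 ≡ 12; y = λ·(18 - 12) - 12 ≡ 23. → (12, 23)
7P: (12, 23) + (12, 18): same x and y₁ ≡ -y₂, so the sum is the point at infinity.
7P = the point at infinity, so the order is 7.

7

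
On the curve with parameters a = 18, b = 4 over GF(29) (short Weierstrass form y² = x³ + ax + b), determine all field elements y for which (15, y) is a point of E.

x³ + 18x + 4 = 3649 ≡ 24 (mod 29).
Square roots of 24 mod 29: 13 and 16 (since 13² = 169 ≡ 24).

13, 16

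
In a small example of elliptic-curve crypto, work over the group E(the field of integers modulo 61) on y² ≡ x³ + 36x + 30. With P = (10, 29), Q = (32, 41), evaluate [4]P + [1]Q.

First 4P:
Repeated addition: build up to 4P.
2P: tangent at (10, 29): λ = (3·10² + 36)/(2·29) ≡ 31/58. 58⁻¹ ≡ 20 (mod 61), so λ ≡ 31·20 ≡ 10.
  x = λ² - 10 - 10 = 100 - 20 ≡ 19; y = λ·(10 - 19) - 29 ≡ 3. → (19, 3)
3P: (19, 3) + (10, 29). λ = (29 - 3)/(10 - 19) ≡ 26/52 mod 61. 52⁻¹ ≡ 27 (mod 61), so λ ≡ 31.
  x = λ² - 19 - 10 = 961 - 29 ≡ 17; y = λ·(19 - 17) - 3 ≡ 59. → (17, 59)
4P: (17, 59) + (10, 29). λ = (29 - 59)/(10 - 17) ≡ 31/54 mod 61. 54⁻¹ ≡ 26 (mod 61), so λ ≡ 13.
  x = λ² - 17 - 10 = 169 - 27 ≡ 20; y = λ·(17 - 20) - 59 ≡ 24. → (20, 24)
4P = (20, 24).
Finally 4P + Q:
(20, 24) + (32, 41). λ = (41 - 24)/(32 - 20) ≡ 17/12 mod 61. 12⁻¹ ≡ 56 (mod 61), so λ ≡ 37.
  x = λ² - 20 - 32 = 1369 - 52 ≡ 36; y = λ·(20 - 36) - 24 ≡ 55. → (36, 55)

(36, 55)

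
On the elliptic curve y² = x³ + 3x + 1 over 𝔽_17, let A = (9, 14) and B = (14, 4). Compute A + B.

(9, 14) + (14, 4). λ = (4 - 14)/(14 - 9) ≡ 7/5 mod 17. 5⁻¹ ≡ 7 (mod 17) since 5·7 = 35 ≡ 1, so λ ≡ 15.
  x = λ² - 9 - 14 = 225 - 23 ≡ 15; y = λ·(9 - 15) - 14 ≡ 15. → (15, 15)

(15, 15)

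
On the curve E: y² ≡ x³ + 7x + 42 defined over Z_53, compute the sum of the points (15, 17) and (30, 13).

(15, 17) + (30, 13). λ = (13 - 17)/(30 - 15) ≡ 49/15 mod 53. 15⁻¹ ≡ 46 (mod 53) since 15·46 = 690 ≡ 1, so λ ≡ 28.
  x = λ² - 15 - 30 = 784 - 45 ≡ 50; y = λ·(15 - 50) - 17 ≡ 10. → (50, 10)

(50, 10)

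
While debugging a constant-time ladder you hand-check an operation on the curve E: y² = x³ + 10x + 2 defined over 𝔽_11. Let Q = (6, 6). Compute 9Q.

(6, 6)

Repeated addition: build up to 9Q.
2Q: tangent at (6, 6): λ = (3·6² + 10)/(2·6) ≡ 8/1. 1⁻¹ ≡ 1 (mod 11) since 1·1 = 1 ≡ 1, so λ ≡ 8·1 ≡ 8.
  x = λ² - 6 - 6 = 64 - 12 ≡ 8; y = λ·(6 - 8) - 6 ≡ 0. → (8, 0)
3Q: (8, 0) + (6, 6). λ = (6 - 0)/(6 - 8) ≡ 6/9 mod 11. 9⁻¹ ≡ 5 (mod 11), so λ ≡ 8.
  x = λ² - 8 - 6 = 64 - 14 ≡ 6; y = λ·(8 - 6) - 0 ≡ 5. → (6, 5)
4Q: (6, 5) + (6, 6): same x and y₁ ≡ -y₂, so the sum is ∞.
5Q: ∞ + (6, 6) = (6, 6) (identity).
6Q: tangent at (6, 6): λ = (3·6² + 10)/(2·6) ≡ 8/1. 1⁻¹ ≡ 1 (mod 11) since 1·1 = 1 ≡ 1, so λ ≡ 8·1 ≡ 8.
  x = λ² - 6 - 6 = 64 - 12 ≡ 8; y = λ·(6 - 8) - 6 ≡ 0. → (8, 0)
7Q: (8, 0) + (6, 6). λ = (6 - 0)/(6 - 8) ≡ 6/9 mod 11. 9⁻¹ ≡ 5 (mod 11), so λ ≡ 8.
  x = λ² - 8 - 6 = 64 - 14 ≡ 6; y = λ·(8 - 6) - 0 ≡ 5. → (6, 5)
8Q: (6, 5) + (6, 6): same x and y₁ ≡ -y₂, so the sum is ∞.
9Q: ∞ + (6, 6) = (6, 6) (identity).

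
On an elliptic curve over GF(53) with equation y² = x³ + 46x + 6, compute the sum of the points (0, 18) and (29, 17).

(39, 40)

(0, 18) + (29, 17). λ = (17 - 18)/(29 - 0) ≡ 52/29 mod 53. 29⁻¹ ≡ 11 (mod 53) since 29·11 = 319 ≡ 1, so λ ≡ 42.
  x = λ² - 0 - 29 = 1764 - 29 ≡ 39; y = λ·(0 - 39) - 18 ≡ 40. → (39, 40)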